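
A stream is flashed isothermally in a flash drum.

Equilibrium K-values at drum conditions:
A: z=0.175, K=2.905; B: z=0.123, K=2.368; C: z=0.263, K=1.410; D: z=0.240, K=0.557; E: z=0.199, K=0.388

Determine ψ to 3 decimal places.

Material balance + equilibrium reduce to Σ zᵢ(Kᵢ−1)/(1+ψ(Kᵢ−1)) = 0.
Check two-phase: ΣzᵢKᵢ = 1.381 > 1 and Σzᵢ/Kᵢ = 1.242 > 1, so g(0) = 0.381 > 0 and g(1) = -0.242 < 0.
Newton–Raphson from ψ = 0.33:
  ψ = 0.330: g = 0.1385, g' = -0.565 → ψ = 0.575
  ψ = 0.575: g = 0.0098, g' = -0.508 → ψ = 0.595
Converged at ψ = 0.595.

ψ = 0.595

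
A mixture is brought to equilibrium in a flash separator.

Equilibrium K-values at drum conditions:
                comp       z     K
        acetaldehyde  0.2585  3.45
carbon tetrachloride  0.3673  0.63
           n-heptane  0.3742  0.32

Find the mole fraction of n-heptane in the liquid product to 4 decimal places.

Let β = V/F and solve Σ zᵢ(Kᵢ−1)/(1+β(Kᵢ−1)) = 0.
Feasibility: ΣzᵢKᵢ = 1.2430, Σzᵢ/Kᵢ = 1.8273 — both > 1, two phases present.
Iterate (Newton) starting at β = 0.5:
  β = 0.5000: g = -0.26765, g' = -0.7863 → β = 0.1596
  β = 0.1596: g = 0.02540, g' = -1.0764 → β = 0.1832
  β = 0.1832: g = 0.00065, g' = -1.0228 → β = 0.1839
Converged at β = 0.1839.
Compositions from xᵢ = zᵢ/(1+β(Kᵢ−1)), yᵢ = Kᵢxᵢ:
  acetaldehyde: x = 0.1782, y = 0.6149
  carbon tetrachloride: x = 0.3941, y = 0.2483
  n-heptane: x = 0.4277, y = 0.1369

x_n-heptane = 0.4277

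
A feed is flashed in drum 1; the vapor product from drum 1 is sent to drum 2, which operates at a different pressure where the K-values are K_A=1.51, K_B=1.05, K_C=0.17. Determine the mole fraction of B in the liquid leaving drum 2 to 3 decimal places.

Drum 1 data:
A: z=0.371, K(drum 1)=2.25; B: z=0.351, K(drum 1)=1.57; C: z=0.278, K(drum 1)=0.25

Drum 1:
Let ψ₁ = V/F and solve Σ zᵢ(Kᵢ−1)/(1+ψ₁(Kᵢ−1)) = 0.
g(0) = ΣzᵢKᵢ − 1 = 0.455 and g(1) = 1 − Σzᵢ/Kᵢ = -0.500, so a root lies in (0, 1).
Iterate (Newton) starting at ψ₁ = 0.38:
  ψ₁ = 0.380: g = 0.1872, g' = -0.649 → ψ₁ = 0.668
  ψ₁ = 0.668: g = -0.0205, g' = -0.861 → ψ₁ = 0.645
  ψ₁ = 0.645: g = -0.0004, g' = -0.825 → ψ₁ = 0.644
Converged at ψ₁ = 0.644.
Drum-1 compositions:
  A: x = 0.206, y = 0.462
  B: x = 0.257, y = 0.403
  C: x = 0.538, y = 0.134
Drum-2 feed = drum-1 vapor: z₂ = (0.4625, 0.4031, 0.1344).
Drum 2:
Let ψ₂ = V/F and solve Σ zᵢ(Kᵢ−1)/(1+ψ₂(Kᵢ−1)) = 0.
g(0) = ΣzᵢKᵢ − 1 = 0.144 and g(1) = 1 − Σzᵢ/Kᵢ = -0.481, so a root lies in (0, 1).
Newton–Raphson from ψ₂ = 0.5:
  ψ₂ = 0.500: g = 0.0169, g' = -0.348 → ψ₂ = 0.549
  ψ₂ = 0.549: g = -0.0009, g' = -0.386 → ψ₂ = 0.546
Converged at ψ₂ = 0.546.
  A: x = 0.362, y = 0.546
  B: x = 0.392, y = 0.412
  C: x = 0.246, y = 0.042

x_B (drum 2) = 0.392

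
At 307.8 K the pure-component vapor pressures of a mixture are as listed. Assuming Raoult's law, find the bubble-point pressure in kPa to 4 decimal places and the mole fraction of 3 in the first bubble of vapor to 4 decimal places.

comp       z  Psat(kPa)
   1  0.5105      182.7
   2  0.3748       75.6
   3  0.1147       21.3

At the bubble point ψ → 0, so ΣzᵢKᵢ = 1 with Kᵢ = Pᵢˢᵃᵗ/P ⇒ P = ΣzᵢPᵢˢᵃᵗ.
P = 0.5105·182.7 + 0.3748·75.6 + 0.1147·21.3 = 124.0463 kPa
yᵢ = zᵢPᵢˢᵃᵗ/P ⇒ y_3 = 0.1147·21.3/124.0463 = 0.0197

Pbub = 124.0463 kPa, y_3 = 0.0197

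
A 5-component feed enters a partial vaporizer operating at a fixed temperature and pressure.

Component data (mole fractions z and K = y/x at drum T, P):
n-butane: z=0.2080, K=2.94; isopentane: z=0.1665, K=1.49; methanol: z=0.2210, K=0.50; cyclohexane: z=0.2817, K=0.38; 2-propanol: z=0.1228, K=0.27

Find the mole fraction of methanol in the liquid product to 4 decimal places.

Material balance + equilibrium reduce to Σ zᵢ(Kᵢ−1)/(1+V/F(Kᵢ−1)) = 0.
Feasibility: ΣzᵢKᵢ = 1.1103, Σzᵢ/Kᵢ = 1.8206 — both > 1, two phases present.
Newton–Raphson from V/F = 0.39:
  V/F = 0.3900: g = -0.19473, g' = -0.6834 → V/F = 0.1051
  V/F = 0.1051: g = 0.01226, g' = -0.8386 → V/F = 0.1197
  V/F = 0.1197: g = 0.00015, g' = -0.8187 → V/F = 0.1199
Converged at V/F = 0.1199.
Compositions from xᵢ = zᵢ/(1+V/F(Kᵢ−1)), yᵢ = Kᵢxᵢ:
  n-butane: x = 0.1688, y = 0.4962
  isopentane: x = 0.1573, y = 0.2343
  methanol: x = 0.2351, y = 0.1175
  cyclohexane: x = 0.3043, y = 0.1156
  2-propanol: x = 0.1346, y = 0.0363

x_methanol = 0.2351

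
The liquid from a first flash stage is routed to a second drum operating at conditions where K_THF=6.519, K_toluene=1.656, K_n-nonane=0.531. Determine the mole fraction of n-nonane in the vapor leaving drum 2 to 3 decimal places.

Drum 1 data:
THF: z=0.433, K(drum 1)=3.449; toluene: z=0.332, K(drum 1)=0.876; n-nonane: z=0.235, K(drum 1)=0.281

Drum 1:
Let ψ₁ = V/F and solve Σ zᵢ(Kᵢ−1)/(1+ψ₁(Kᵢ−1)) = 0.
Feasibility: ΣzᵢKᵢ = 1.850, Σzᵢ/Kᵢ = 1.341 — both > 1, two phases present.
Newton–Raphson from ψ₁ = 0.5:
  ψ₁ = 0.500: g = 0.1690, g' = -0.827 → ψ₁ = 0.704
  ψ₁ = 0.704: g = 0.0016, g' = -0.855 → ψ₁ = 0.706
Converged at ψ₁ = 0.706.
Drum-1 compositions:
  THF: x = 0.159, y = 0.547
  toluene: x = 0.364, y = 0.319
  n-nonane: x = 0.478, y = 0.134
Drum-2 feed = drum-1 liquid: z₂ = (0.1586, 0.3639, 0.4775).
Drum 2:
Newton iteration, ψ₂⁰ = 0.5:
  ψ₂ = 0.500: g = 0.1200, g' = -0.610 → ψ₂ = 0.697
  ψ₂ = 0.697: g = 0.0118, g' = -0.511 → ψ₂ = 0.720
Converged at ψ₂ = 0.720.
  THF: x = 0.032, y = 0.208
  toluene: x = 0.247, y = 0.409
  n-nonane: x = 0.721, y = 0.383

y_n-nonane (drum 2) = 0.383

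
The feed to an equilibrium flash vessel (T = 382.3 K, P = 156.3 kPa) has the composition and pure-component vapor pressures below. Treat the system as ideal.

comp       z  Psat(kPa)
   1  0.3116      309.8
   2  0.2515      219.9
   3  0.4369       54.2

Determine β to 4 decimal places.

β = 0.2449

Raoult's law: Kᵢ = Pᵢˢᵃᵗ/P = Pᵢˢᵃᵗ/156.3.
  K_1 = 309.8/156.3 = 1.982086, K_2 = 219.9/156.3 = 1.406910, K_3 = 54.2/156.3 = 0.346769
Newton iteration, β⁰ = 0.66:
  β = 0.6600: g = -0.23535, g' = -0.7126 → β = 0.3297
  β = 0.3297: g = -0.04235, g' = -0.5067 → β = 0.2462
  β = 0.2462: g = -0.00062, g' = -0.4940 → β = 0.2449
Converged at β = 0.2449.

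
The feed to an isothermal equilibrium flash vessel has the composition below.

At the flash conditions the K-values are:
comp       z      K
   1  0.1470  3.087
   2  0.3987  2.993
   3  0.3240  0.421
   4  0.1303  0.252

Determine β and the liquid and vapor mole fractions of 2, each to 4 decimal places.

β = 0.6354, x_2 = 0.1759, y_2 = 0.5265

Material balance + equilibrium reduce to Σ zᵢ(Kᵢ−1)/(1+β(Kᵢ−1)) = 0.
Feasibility: ΣzᵢKᵢ = 1.8163, Σzᵢ/Kᵢ = 1.4675 — both > 1, two phases present.
Newton iteration, β⁰ = 0.38:
  β = 0.3800: g = 0.24658, g' = -1.0328 → β = 0.6188
  β = 0.6188: g = 0.01595, g' = -0.9559 → β = 0.6354
Converged at β = 0.6354.
Compositions from xᵢ = zᵢ/(1+β(Kᵢ−1)), yᵢ = Kᵢxᵢ:
  1: x = 0.0632, y = 0.1951
  2: x = 0.1759, y = 0.5265
  3: x = 0.5126, y = 0.2158
  4: x = 0.2483, y = 0.0626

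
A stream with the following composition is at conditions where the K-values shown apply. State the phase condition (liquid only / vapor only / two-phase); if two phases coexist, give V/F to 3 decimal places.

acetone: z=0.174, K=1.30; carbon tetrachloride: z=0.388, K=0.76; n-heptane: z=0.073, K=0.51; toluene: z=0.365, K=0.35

liquid only

ΣzᵢKᵢ = 0.686; Σzᵢ/Kᵢ = 1.830.
Since ΣzᵢKᵢ < 1 the mixture is below its bubble point — single liquid phase.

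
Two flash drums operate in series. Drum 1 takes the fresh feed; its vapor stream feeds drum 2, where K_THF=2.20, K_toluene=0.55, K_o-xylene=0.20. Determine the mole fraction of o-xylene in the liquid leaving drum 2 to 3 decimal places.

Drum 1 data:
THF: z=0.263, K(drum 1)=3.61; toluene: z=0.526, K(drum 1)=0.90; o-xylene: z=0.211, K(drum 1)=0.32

x_o-xylene (drum 2) = 0.134

Drum 1:
Let ψ₁ = V/F and solve Σ zᵢ(Kᵢ−1)/(1+ψ₁(Kᵢ−1)) = 0.
Feasibility: ΣzᵢKᵢ = 1.490, Σzᵢ/Kᵢ = 1.317 — both > 1, two phases present.
Newton iteration, ψ₁⁰ = 0.5:
  ψ₁ = 0.500: g = 0.0250, g' = -0.567 → ψ₁ = 0.544
  ψ₁ = 0.544: g = 0.0002, g' = -0.558 → ψ₁ = 0.545
Converged at ψ₁ = 0.545.
Drum-1 compositions:
  THF: x = 0.109, y = 0.392
  toluene: x = 0.556, y = 0.501
  o-xylene: x = 0.335, y = 0.107
Drum-2 feed = drum-1 vapor: z₂ = (0.3921, 0.5007, 0.1072).
Drum 2:
Material balance + equilibrium reduce to Σ zᵢ(Kᵢ−1)/(1+ψ₂(Kᵢ−1)) = 0.
Check two-phase: ΣzᵢKᵢ = 1.159 > 1 and Σzᵢ/Kᵢ = 1.625 > 1, so g(0) = 0.159 > 0 and g(1) = -0.625 < 0.
Newton iteration, ψ₂⁰ = 0.35:
  ψ₂ = 0.350: g = -0.0552, g' = -0.555 → ψ₂ = 0.251
  ψ₂ = 0.251: g = 0.0005, g' = -0.570 → ψ₂ = 0.252
Converged at ψ₂ = 0.252.
  THF: x = 0.301, y = 0.663
  toluene: x = 0.565, y = 0.311
  o-xylene: x = 0.134, y = 0.027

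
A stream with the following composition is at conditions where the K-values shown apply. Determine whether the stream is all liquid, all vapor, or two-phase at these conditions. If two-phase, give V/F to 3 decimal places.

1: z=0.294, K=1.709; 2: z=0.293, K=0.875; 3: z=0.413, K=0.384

ΣzᵢKᵢ = 0.917; Σzᵢ/Kᵢ = 1.582.
Since ΣzᵢKᵢ < 1 the mixture is below its bubble point — single liquid phase.

all liquid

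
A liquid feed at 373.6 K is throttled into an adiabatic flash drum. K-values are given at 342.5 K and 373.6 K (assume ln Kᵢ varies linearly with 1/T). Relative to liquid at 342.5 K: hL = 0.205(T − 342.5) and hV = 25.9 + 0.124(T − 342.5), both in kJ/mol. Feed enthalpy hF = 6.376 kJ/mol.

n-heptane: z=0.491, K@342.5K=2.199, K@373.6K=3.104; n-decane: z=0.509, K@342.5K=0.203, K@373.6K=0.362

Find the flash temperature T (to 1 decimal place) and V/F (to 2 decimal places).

Adiabatic flash: solve Rachford–Rice at each trial T, then check hF = ψ·hV(T) + (1−ψ)·hL(T).
  T = 342.5 K: K = (2.199, 0.203), RR gives ψ = 0.192, H_out = 4.961 kJ/mol
  T = 373.6 K: K = (3.104, 0.362), RR gives ψ = 0.528, H_out = 18.713 kJ/mol
  T = 358.1 K: K = (2.634, 0.275), RR gives ψ = 0.365, H_out = 12.202 kJ/mol
  T = 350.3 K: K = (2.411, 0.237), RR gives ψ = 0.283, H_out = 8.746 kJ/mol
  T = 346.4 K: K = (2.304, 0.220), RR gives ψ = 0.239, H_out = 6.908 kJ/mol
  T = 344.4 K: K = (2.250, 0.211), RR gives ψ = 0.215, H_out = 5.925 kJ/mol
Linear interpolation between T = 344.4 (H_out = 5.925) and T = 346.4 (H_out = 6.908) on hF = 6.376 gives T ≈ 345.3 K, at which ψ = 0.23.

T = 345.3 K, V/F = 0.23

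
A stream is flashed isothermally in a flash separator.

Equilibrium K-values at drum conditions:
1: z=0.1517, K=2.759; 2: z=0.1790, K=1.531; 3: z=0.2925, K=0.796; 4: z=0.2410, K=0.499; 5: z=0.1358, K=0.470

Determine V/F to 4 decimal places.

Newton iteration, V/F⁰ = 0.5:
  V/F = 0.5000: g = -0.10838, g' = -0.3578 → V/F = 0.1971
  V/F = 0.1971: g = 0.00770, g' = -0.4354 → V/F = 0.2147
  V/F = 0.2147: g = 0.00009, g' = -0.4258 → V/F = 0.2149
Converged at V/F = 0.2149.

V/F = 0.2149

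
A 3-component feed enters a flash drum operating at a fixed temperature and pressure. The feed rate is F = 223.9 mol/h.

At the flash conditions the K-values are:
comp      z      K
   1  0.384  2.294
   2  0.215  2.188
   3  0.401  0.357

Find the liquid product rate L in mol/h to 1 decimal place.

Newton–Raphson from β = 0.5:
  β = 0.500: g = 0.0819, g' = -0.717 → β = 0.614
  β = 0.614: g = -0.0017, g' = -0.754 → β = 0.612
Converged at β = 0.612.
Then V = β·F = 0.6121·223.9 = 137.0 mol/h and L = F − V = 86.9 mol/h.

L = 86.9 mol/h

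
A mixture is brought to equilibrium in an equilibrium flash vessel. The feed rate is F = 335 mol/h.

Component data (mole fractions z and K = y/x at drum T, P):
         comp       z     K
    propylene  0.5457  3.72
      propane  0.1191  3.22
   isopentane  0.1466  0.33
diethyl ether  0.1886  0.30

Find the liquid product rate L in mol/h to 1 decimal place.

L = 53.8 mol/h

Rachford–Rice: g(ψ) = Σ zᵢ(Kᵢ−1)/(1+ψ(Kᵢ−1)) = 0.
Feasibility: ΣzᵢKᵢ = 2.5185, Σzᵢ/Kᵢ = 1.2566 — both > 1, two phases present.
Newton iteration, ψ⁰ = 0.5:
  ψ = 0.5000: g = 0.40344, g' = -1.2243 → ψ = 0.8295
  ψ = 0.8295: g = 0.01291, g' = -1.3125 → ψ = 0.8394
  ψ = 0.8394: g = -0.00010, g' = -1.3331 → ψ = 0.8393
Converged at ψ = 0.8393.
Then V = ψ·F = 0.8393·335 = 281.2 mol/h and L = F − V = 53.8 mol/h.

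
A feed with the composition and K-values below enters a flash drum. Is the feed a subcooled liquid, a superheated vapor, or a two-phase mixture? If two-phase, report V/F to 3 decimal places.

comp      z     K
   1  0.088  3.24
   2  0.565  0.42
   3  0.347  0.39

subcooled liquid

ΣzᵢKᵢ = 0.658; Σzᵢ/Kᵢ = 2.262.
Since ΣzᵢKᵢ < 1 the mixture is below its bubble point — single liquid phase.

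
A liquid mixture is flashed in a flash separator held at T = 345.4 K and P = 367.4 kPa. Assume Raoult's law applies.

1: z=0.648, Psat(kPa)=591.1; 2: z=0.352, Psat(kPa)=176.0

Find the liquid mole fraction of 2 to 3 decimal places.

x_2 = 0.539

Raoult's law: Kᵢ = Pᵢˢᵃᵗ/P = Pᵢˢᵃᵗ/367.4.
  K_1 = 591.1/367.4 = 1.60887, K_2 = 176.0/367.4 = 0.47904
Rachford–Rice: g(β) = Σ zᵢ(Kᵢ−1)/(1+β(Kᵢ−1)) = 0.
Feasibility: ΣzᵢKᵢ = 1.211, Σzᵢ/Kᵢ = 1.138 — both > 1, two phases present.
Binary case is linear: z₁(K₁−1)(1+β(K₂−1)) + z₂(K₂−1)(1+β(K₁−1)) = 0
⇒ β = [z₁(K₁−1)+z₂(K₂−1)] / [−(K₁−1)(K₂−1)] = 0.2112/0.3172 = 0.666
Compositions from xᵢ = zᵢ/(1+β(Kᵢ−1)), yᵢ = Kᵢxᵢ:
  1: x = 0.461, y = 0.742
  2: x = 0.539, y = 0.258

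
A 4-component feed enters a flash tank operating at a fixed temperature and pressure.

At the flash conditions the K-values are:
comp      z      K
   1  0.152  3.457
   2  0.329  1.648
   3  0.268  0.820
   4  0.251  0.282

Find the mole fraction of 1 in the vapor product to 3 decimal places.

y_1 = 0.238

Rachford–Rice: g(ψ) = Σ zᵢ(Kᵢ−1)/(1+ψ(Kᵢ−1)) = 0.
g(0) = ΣzᵢKᵢ − 1 = 0.358 and g(1) = 1 − Σzᵢ/Kᵢ = -0.461, so a root lies in (0, 1).
Newton–Raphson from ψ = 0.5:
  ψ = 0.500: g = -0.0056, g' = -0.589 → ψ = 0.491
Converged at ψ = 0.491.
Compositions from xᵢ = zᵢ/(1+ψ(Kᵢ−1)), yᵢ = Kᵢxᵢ:
  1: x = 0.069, y = 0.238
  2: x = 0.250, y = 0.411
  3: x = 0.294, y = 0.241
  4: x = 0.387, y = 0.109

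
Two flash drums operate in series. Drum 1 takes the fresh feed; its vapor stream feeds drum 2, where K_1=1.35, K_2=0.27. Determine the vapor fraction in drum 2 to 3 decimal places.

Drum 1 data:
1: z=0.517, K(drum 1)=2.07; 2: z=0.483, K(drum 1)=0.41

V/F (drum 2) = 0.253

Drum 1:
Rachford–Rice: g(ψ₁) = Σ zᵢ(Kᵢ−1)/(1+ψ₁(Kᵢ−1)) = 0.
g(0) = ΣzᵢKᵢ − 1 = 0.268 and g(1) = 1 − Σzᵢ/Kᵢ = -0.428, so a root lies in (0, 1).
Newton–Raphson from ψ₁ = 0.41:
  ψ₁ = 0.410: g = 0.0086, g' = -0.579 → ψ₁ = 0.425
Converged at ψ₁ = 0.425.
Drum-1 compositions:
  1: x = 0.355, y = 0.736
  2: x = 0.645, y = 0.264
Drum-2 feed = drum-1 vapor: z₂ = (0.7357, 0.2643).
Drum 2:
Binary case is linear: z₁(K₁−1)(1+ψ₂(K₂−1)) + z₂(K₂−1)(1+ψ₂(K₁−1)) = 0
⇒ ψ₂ = [z₁(K₁−1)+z₂(K₂−1)] / [−(K₁−1)(K₂−1)] = 0.0646/0.2555 = 0.253
  1: x = 0.676, y = 0.912
  2: x = 0.324, y = 0.088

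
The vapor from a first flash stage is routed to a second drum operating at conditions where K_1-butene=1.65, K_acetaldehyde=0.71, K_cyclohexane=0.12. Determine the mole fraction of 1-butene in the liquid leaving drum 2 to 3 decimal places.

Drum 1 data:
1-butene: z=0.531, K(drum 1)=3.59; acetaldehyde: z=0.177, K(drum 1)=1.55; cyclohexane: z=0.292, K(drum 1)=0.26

x_1-butene (drum 2) = 0.491

Drum 1:
Newton–Raphson from ψ₁ = 0.5:
  ψ₁ = 0.500: g = 0.3326, g' = -1.112 → ψ₁ = 0.799
  ψ₁ = 0.799: g = -0.0131, g' = -1.361 → ψ₁ = 0.789
Converged at ψ₁ = 0.789.
Drum-1 compositions:
  1-butene: x = 0.174, y = 0.626
  acetaldehyde: x = 0.123, y = 0.191
  cyclohexane: x = 0.702, y = 0.183
Drum-2 feed = drum-1 vapor: z₂ = (0.6261, 0.1913, 0.1826).
Drum 2:
Rachford–Rice: g(ψ₂) = Σ zᵢ(Kᵢ−1)/(1+ψ₂(Kᵢ−1)) = 0.
Check two-phase: ΣzᵢKᵢ = 1.191 > 1 and Σzᵢ/Kᵢ = 2.170 > 1, so g(0) = 0.191 > 0 and g(1) = -1.170 < 0.
Newton–Raphson from ψ₂ = 0.5:
  ψ₂ = 0.500: g = -0.0446, g' = -0.624 → ψ₂ = 0.428
  ψ₂ = 0.428: g = -0.0029, g' = -0.547 → ψ₂ = 0.423
Converged at ψ₂ = 0.423.
  1-butene: x = 0.491, y = 0.810
  acetaldehyde: x = 0.218, y = 0.155
  cyclohexane: x = 0.291, y = 0.035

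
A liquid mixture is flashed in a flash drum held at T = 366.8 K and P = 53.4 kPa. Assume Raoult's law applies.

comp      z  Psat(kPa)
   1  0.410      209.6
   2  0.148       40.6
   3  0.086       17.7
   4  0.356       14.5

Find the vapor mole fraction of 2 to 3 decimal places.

y_2 = 0.126

Raoult's law: Kᵢ = Pᵢˢᵃᵗ/P = Pᵢˢᵃᵗ/53.4.
  K_1 = 209.6/53.4 = 3.92509, K_2 = 40.6/53.4 = 0.76030, K_3 = 17.7/53.4 = 0.33146, K_4 = 14.5/53.4 = 0.27154
Material balance + equilibrium reduce to Σ zᵢ(Kᵢ−1)/(1+V/F(Kᵢ−1)) = 0.
Check two-phase: ΣzᵢKᵢ = 1.847 > 1 and Σzᵢ/Kᵢ = 1.870 > 1, so g(0) = 0.847 > 0 and g(1) = -0.870 < 0.
Iterate (Newton) starting at V/F = 0.34:
  V/F = 0.340: g = 0.1435, g' = -1.290 → V/F = 0.451
  V/F = 0.451: g = 0.0085, g' = -1.161 → V/F = 0.459
Converged at V/F = 0.459.
Compositions from xᵢ = zᵢ/(1+V/F(Kᵢ−1)), yᵢ = Kᵢxᵢ:
  1: x = 0.175, y = 0.687
  2: x = 0.166, y = 0.126
  3: x = 0.124, y = 0.041
  4: x = 0.535, y = 0.145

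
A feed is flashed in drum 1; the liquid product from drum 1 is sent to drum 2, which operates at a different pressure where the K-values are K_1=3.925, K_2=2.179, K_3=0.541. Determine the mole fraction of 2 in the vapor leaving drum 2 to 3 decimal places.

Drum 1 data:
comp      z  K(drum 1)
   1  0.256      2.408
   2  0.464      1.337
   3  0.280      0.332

y_2 (drum 2) = 0.428

Drum 1:
Material balance + equilibrium reduce to Σ zᵢ(Kᵢ−1)/(1+ψ₁(Kᵢ−1)) = 0.
Check two-phase: ΣzᵢKᵢ = 1.330 > 1 and Σzᵢ/Kᵢ = 1.297 > 1, so g(0) = 0.330 > 0 and g(1) = -0.297 < 0.
Iterate (Newton) starting at ψ₁ = 0.58:
  ψ₁ = 0.580: g = 0.0239, g' = -0.524 → ψ₁ = 0.626
  ψ₁ = 0.626: g = -0.0005, g' = -0.548 → ψ₁ = 0.625
Converged at ψ₁ = 0.625.
Drum-1 compositions:
  1: x = 0.136, y = 0.328
  2: x = 0.383, y = 0.512
  3: x = 0.480, y = 0.160
Drum-2 feed = drum-1 liquid: z₂ = (0.1362, 0.3833, 0.4805).
Drum 2:
Material balance + equilibrium reduce to Σ zᵢ(Kᵢ−1)/(1+ψ₂(Kᵢ−1)) = 0.
Check two-phase: ΣzᵢKᵢ = 1.630 > 1 and Σzᵢ/Kᵢ = 1.099 > 1, so g(0) = 0.630 > 0 and g(1) = -0.099 < 0.
Newton iteration, ψ₂⁰ = 0.5:
  ψ₂ = 0.500: g = 0.1599, g' = -0.574 → ψ₂ = 0.779
  ψ₂ = 0.779: g = 0.0139, g' = -0.498 → ψ₂ = 0.807
Converged at ψ₂ = 0.807.
  1: x = 0.041, y = 0.159
  2: x = 0.196, y = 0.428
  3: x = 0.763, y = 0.413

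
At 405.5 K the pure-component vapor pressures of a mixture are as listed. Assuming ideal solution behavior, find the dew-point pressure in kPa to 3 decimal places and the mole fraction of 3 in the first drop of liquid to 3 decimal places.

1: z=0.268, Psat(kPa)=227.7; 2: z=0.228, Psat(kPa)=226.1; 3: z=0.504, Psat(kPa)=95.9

At the dew point ψ → 1, so Σzᵢ/Kᵢ = 1 with Kᵢ = Pᵢˢᵃᵗ/P ⇒ 1/P = Σzᵢ/Pᵢˢᵃᵗ.
1/P = 0.268/227.7 + 0.228/226.1 + 0.504/95.9 = 0.007441 ⇒ P = 134.393 kPa
xᵢ = zᵢP/Pᵢˢᵃᵗ ⇒ x_3 = 0.504·134.393/95.9 = 0.706

Pdew = 134.393 kPa, x_3 = 0.706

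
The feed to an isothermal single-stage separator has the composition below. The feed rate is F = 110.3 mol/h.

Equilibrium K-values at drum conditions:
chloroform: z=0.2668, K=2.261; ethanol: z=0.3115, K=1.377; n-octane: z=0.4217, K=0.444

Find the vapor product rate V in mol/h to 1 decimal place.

V = 50.2 mol/h

Let ψ = V/F and solve Σ zᵢ(Kᵢ−1)/(1+ψ(Kᵢ−1)) = 0.
Feasibility: ΣzᵢKᵢ = 1.2194, Σzᵢ/Kᵢ = 1.2940 — both > 1, two phases present.
Newton–Raphson from ψ = 0.5:
  ψ = 0.5000: g = -0.01960, g' = -0.4410 → ψ = 0.4556
  ψ = 0.4556: g = -0.00010, g' = -0.4372 → ψ = 0.4553
Converged at ψ = 0.4553.
Then V = ψ·F = 0.4553·110.3 = 50.2 mol/h and L = F − V = 60.1 mol/h.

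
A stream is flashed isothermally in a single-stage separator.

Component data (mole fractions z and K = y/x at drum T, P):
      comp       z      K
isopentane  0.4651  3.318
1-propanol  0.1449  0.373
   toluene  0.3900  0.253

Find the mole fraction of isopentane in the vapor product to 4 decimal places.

Material balance + equilibrium reduce to Σ zᵢ(Kᵢ−1)/(1+β(Kᵢ−1)) = 0.
Check two-phase: ΣzᵢKᵢ = 1.6959 > 1 and Σzᵢ/Kᵢ = 2.0701 > 1, so g(0) = 0.6959 > 0 and g(1) = -1.0701 < 0.
Newton iteration, β⁰ = 0.34:
  β = 0.3400: g = 0.09694, g' = -1.2646 → β = 0.4167
  β = 0.4167: g = 0.00246, g' = -1.2098 → β = 0.4187
Converged at β = 0.4187.
Compositions from xᵢ = zᵢ/(1+β(Kᵢ−1)), yᵢ = Kᵢxᵢ:
  isopentane: x = 0.2360, y = 0.7831
  1-propanol: x = 0.1965, y = 0.0733
  toluene: x = 0.5675, y = 0.1436

y_isopentane = 0.7831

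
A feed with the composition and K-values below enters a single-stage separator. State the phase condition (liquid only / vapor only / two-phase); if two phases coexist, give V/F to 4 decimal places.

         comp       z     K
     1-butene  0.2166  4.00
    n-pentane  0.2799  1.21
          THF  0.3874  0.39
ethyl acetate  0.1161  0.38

two-phase, V/F = 0.3239

ΣzᵢKᵢ = 1.4003; Σzᵢ/Kᵢ = 1.5843.
Both exceed 1, so a two-phase solution exists.
Rachford–Rice: g(ψ) = Σ zᵢ(Kᵢ−1)/(1+ψ(Kᵢ−1)) = 0.
Newton iteration, ψ⁰ = 0.64:
  ψ = 0.6400: g = -0.23264, g' = -0.7488 → ψ = 0.3293
  ψ = 0.3293: g = -0.00432, g' = -0.8003 → ψ = 0.3239
Converged at ψ = 0.3239.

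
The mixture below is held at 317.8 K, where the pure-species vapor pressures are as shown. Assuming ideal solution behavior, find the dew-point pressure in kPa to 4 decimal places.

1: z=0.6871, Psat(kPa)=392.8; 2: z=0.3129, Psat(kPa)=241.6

At the dew point ψ → 1, so Σzᵢ/Kᵢ = 1 with Kᵢ = Pᵢˢᵃᵗ/P ⇒ 1/P = Σzᵢ/Pᵢˢᵃᵗ.
1/P = 0.6871/392.8 + 0.3129/241.6 = 0.0030444 ⇒ P = 328.4771 kPa

Pdew = 328.4771 kPa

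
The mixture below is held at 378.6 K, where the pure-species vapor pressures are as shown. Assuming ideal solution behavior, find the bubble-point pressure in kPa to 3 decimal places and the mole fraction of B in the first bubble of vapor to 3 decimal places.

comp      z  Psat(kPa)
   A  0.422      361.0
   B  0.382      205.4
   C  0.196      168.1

Pbub = 263.752 kPa, y_B = 0.297

At the bubble point ψ → 0, so ΣzᵢKᵢ = 1 with Kᵢ = Pᵢˢᵃᵗ/P ⇒ P = ΣzᵢPᵢˢᵃᵗ.
P = 0.422·361.0 + 0.382·205.4 + 0.196·168.1 = 263.752 kPa
yᵢ = zᵢPᵢˢᵃᵗ/P ⇒ y_B = 0.382·205.4/263.752 = 0.297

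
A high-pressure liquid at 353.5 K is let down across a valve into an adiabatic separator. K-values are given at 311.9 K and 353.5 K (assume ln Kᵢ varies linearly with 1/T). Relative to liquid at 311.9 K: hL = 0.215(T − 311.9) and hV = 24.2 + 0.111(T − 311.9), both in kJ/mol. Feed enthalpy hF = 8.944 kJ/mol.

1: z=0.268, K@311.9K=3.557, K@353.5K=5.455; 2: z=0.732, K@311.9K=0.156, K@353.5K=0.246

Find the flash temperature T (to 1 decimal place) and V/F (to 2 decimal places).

Adiabatic flash: solve Rachford–Rice at each trial T, then check hF = ψ·hV(T) + (1−ψ)·hL(T).
  T = 311.9 K: K = (3.557, 0.156), RR gives ψ = 0.031, H_out = 0.757 kJ/mol
  T = 353.5 K: K = (5.455, 0.246), RR gives ψ = 0.191, H_out = 12.742 kJ/mol
  T = 332.7 K: K = (4.464, 0.199), RR gives ψ = 0.123, H_out = 7.186 kJ/mol
  T = 343.1 K: K = (4.950, 0.222), RR gives ψ = 0.159, H_out = 10.041 kJ/mol
  T = 337.9 K: K = (4.704, 0.210), RR gives ψ = 0.142, H_out = 8.636 kJ/mol
  T = 340.5 K: K = (4.827, 0.216), RR gives ψ = 0.151, H_out = 9.344 kJ/mol
  T = 339.2 K: K = (4.765, 0.213), RR gives ψ = 0.146, H_out = 8.991 kJ/mol
Linear interpolation between T = 337.9 (H_out = 8.636) and T = 339.2 (H_out = 8.991) on hF = 8.944 gives T ≈ 339.0 K, at which ψ = 0.15.

T = 339.0 K, V/F = 0.15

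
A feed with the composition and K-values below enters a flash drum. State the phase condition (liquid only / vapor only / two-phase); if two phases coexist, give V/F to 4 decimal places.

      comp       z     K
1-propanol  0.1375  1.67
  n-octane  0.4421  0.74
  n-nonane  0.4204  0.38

liquid only

ΣzᵢKᵢ = 0.7165; Σzᵢ/Kᵢ = 1.7861.
Since ΣzᵢKᵢ < 1 the mixture is below its bubble point — single liquid phase.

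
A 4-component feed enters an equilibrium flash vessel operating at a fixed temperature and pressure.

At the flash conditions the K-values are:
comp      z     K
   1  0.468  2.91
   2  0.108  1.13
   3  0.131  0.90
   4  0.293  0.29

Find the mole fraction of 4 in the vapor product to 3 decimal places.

y_4 = 0.161

Newton–Raphson from ψ = 0.67:
  ψ = 0.670: g = -0.0058, g' = -0.869 → ψ = 0.663
Converged at ψ = 0.663.
Compositions from xᵢ = zᵢ/(1+ψ(Kᵢ−1)), yᵢ = Kᵢxᵢ:
  1: x = 0.206, y = 0.601
  2: x = 0.099, y = 0.112
  3: x = 0.140, y = 0.126
  4: x = 0.554, y = 0.161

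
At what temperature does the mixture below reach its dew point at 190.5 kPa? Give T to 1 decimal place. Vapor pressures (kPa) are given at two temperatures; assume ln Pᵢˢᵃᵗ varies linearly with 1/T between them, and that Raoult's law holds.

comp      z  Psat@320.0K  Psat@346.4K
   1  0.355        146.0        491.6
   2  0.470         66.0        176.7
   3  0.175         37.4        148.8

Dew-point temperature: Σzᵢ·P/Pᵢˢᵃᵗ(T) = 1. Interpolate ln Pᵢˢᵃᵗ = aᵢ + bᵢ/T.
  T = 320.0 K: ΣzᵢP/Pᵢˢᵃᵗ = 2.7112
  T = 346.4 K: ΣzᵢP/Pᵢˢᵃᵗ = 0.8683
  T = 333.2 K: ΣzᵢP/Pᵢˢᵃᵗ = 1.4943
  T = 339.8 K: ΣzᵢP/Pᵢˢᵃᵗ = 1.1321
  T = 343.1 K: ΣzᵢP/Pᵢˢᵃᵗ = 0.9900
  T = 341.5 K: ΣzᵢP/Pᵢˢᵃᵗ = 1.0561
Interpolating between 341.5 K and 343.1 K gives T ≈ 342.9 K.

T = 342.9 K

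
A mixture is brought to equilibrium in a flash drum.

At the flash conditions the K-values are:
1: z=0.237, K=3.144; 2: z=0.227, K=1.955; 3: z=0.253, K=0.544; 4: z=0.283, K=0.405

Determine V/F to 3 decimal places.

Material balance + equilibrium reduce to Σ zᵢ(Kᵢ−1)/(1+V/F(Kᵢ−1)) = 0.
g(0) = ΣzᵢKᵢ − 1 = 0.441 and g(1) = 1 − Σzᵢ/Kᵢ = -0.355, so a root lies in (0, 1).
Iterate (Newton) starting at V/F = 0.5:
  V/F = 0.500: g = 0.0028, g' = -0.640 → V/F = 0.504
Converged at V/F = 0.504.

V/F = 0.504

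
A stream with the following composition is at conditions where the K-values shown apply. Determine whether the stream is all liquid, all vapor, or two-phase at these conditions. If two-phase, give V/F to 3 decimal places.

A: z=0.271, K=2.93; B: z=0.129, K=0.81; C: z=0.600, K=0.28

ΣzᵢKᵢ = 1.067; Σzᵢ/Kᵢ = 2.395.
Both exceed 1, so a two-phase solution exists.
Material balance + equilibrium reduce to Σ zᵢ(Kᵢ−1)/(1+ψ(Kᵢ−1)) = 0.
Newton iteration, ψ⁰ = 0.5:
  ψ = 0.500: g = -0.4359, g' = -1.026 → ψ = 0.075
  ψ = 0.075: g = -0.0250, g' = -1.122 → ψ = 0.053
  ψ = 0.053: g = 0.0005, g' = -1.172 → ψ = 0.054
Converged at ψ = 0.054.

two-phase, V/F = 0.054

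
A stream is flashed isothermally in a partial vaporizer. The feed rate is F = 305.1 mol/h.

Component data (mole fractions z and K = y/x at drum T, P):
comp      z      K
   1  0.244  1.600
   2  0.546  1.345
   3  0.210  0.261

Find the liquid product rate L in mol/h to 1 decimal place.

Rachford–Rice: g(β) = Σ zᵢ(Kᵢ−1)/(1+β(Kᵢ−1)) = 0.
g(0) = ΣzᵢKᵢ − 1 = 0.180 and g(1) = 1 − Σzᵢ/Kᵢ = -0.363, so a root lies in (0, 1).
Iterate (Newton) starting at β = 0.49:
  β = 0.490: g = 0.0310, g' = -0.382 → β = 0.571
  β = 0.571: g = -0.0021, g' = -0.437 → β = 0.566
Converged at β = 0.566.
Then V = β·F = 0.5662·305.1 = 172.8 mol/h and L = F − V = 132.3 mol/h.

L = 132.3 mol/h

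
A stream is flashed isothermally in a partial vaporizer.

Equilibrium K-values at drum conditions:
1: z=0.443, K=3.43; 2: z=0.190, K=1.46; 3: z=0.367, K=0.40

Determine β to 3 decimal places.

β = 0.807

Let β = V/F and solve Σ zᵢ(Kᵢ−1)/(1+β(Kᵢ−1)) = 0.
g(0) = ΣzᵢKᵢ − 1 = 0.944 and g(1) = 1 − Σzᵢ/Kᵢ = -0.177, so a root lies in (0, 1).
Iterate (Newton) starting at β = 0.5:
  β = 0.500: g = 0.2425, g' = -0.829 → β = 0.792
  β = 0.792: g = 0.0123, g' = -0.807 → β = 0.808
  β = 0.808: g = -0.0001, g' = -0.817 → β = 0.807
Converged at β = 0.807.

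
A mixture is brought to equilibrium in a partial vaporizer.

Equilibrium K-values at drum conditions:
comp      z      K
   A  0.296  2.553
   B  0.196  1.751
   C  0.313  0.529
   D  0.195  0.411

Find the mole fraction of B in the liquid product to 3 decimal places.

x_B = 0.141

Rachford–Rice: g(β) = Σ zᵢ(Kᵢ−1)/(1+β(Kᵢ−1)) = 0.
Feasibility: ΣzᵢKᵢ = 1.345, Σzᵢ/Kᵢ = 1.294 — both > 1, two phases present.
Newton iteration, β⁰ = 0.5:
  β = 0.500: g = 0.0101, g' = -0.539 → β = 0.519
Converged at β = 0.519.
Compositions from xᵢ = zᵢ/(1+β(Kᵢ−1)), yᵢ = Kᵢxᵢ:
  A: x = 0.164, y = 0.418
  B: x = 0.141, y = 0.247
  C: x = 0.414, y = 0.219
  D: x = 0.281, y = 0.115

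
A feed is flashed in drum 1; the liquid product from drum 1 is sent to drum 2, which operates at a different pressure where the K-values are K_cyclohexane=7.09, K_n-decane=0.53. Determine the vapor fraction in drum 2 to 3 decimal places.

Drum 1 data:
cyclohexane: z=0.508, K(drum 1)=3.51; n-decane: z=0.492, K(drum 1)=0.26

V/F (drum 2) = 0.358

Drum 1:
Binary case is linear: z₁(K₁−1)(1+ψ₁(K₂−1)) + z₂(K₂−1)(1+ψ₁(K₁−1)) = 0
⇒ ψ₁ = [z₁(K₁−1)+z₂(K₂−1)] / [−(K₁−1)(K₂−1)] = 0.9110/1.8574 = 0.490
Drum-1 compositions:
  cyclohexane: x = 0.228, y = 0.799
  n-decane: x = 0.772, y = 0.201
Drum-2 feed = drum-1 liquid: z₂ = (0.2277, 0.7723).
Drum 2:
Let ψ₂ = V/F and solve Σ zᵢ(Kᵢ−1)/(1+ψ₂(Kᵢ−1)) = 0.
Feasibility: ΣzᵢKᵢ = 2.024, Σzᵢ/Kᵢ = 1.489 — both > 1, two phases present.
Iterate (Newton) starting at ψ₂ = 0.68:
  ψ₂ = 0.680: g = -0.2638, g' = -0.688 → ψ₂ = 0.297
  ψ₂ = 0.297: g = 0.0723, g' = -1.303 → ψ₂ = 0.352
  ψ₂ = 0.352: g = 0.0060, g' = -1.099 → ψ₂ = 0.358
Converged at ψ₂ = 0.358.
  cyclohexane: x = 0.072, y = 0.508
  n-decane: x = 0.928, y = 0.492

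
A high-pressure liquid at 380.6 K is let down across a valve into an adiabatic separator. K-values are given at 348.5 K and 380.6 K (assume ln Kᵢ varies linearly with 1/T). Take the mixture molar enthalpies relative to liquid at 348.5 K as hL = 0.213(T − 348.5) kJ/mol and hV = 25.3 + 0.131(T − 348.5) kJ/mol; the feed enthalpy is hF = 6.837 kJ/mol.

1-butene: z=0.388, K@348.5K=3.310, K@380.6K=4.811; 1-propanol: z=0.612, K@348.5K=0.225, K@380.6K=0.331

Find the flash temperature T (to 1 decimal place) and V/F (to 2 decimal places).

T = 350.9 K, V/F = 0.25

Adiabatic flash: solve Rachford–Rice at each trial T, then check hF = ψ·hV(T) + (1−ψ)·hL(T).
  T = 348.5 K: K = (3.310, 0.225), RR gives ψ = 0.236, H_out = 5.963 kJ/mol
  T = 380.6 K: K = (4.811, 0.331), RR gives ψ = 0.419, H_out = 16.344 kJ/mol
  T = 364.6 K: K = (4.026, 0.275), RR gives ψ = 0.333, H_out = 11.420 kJ/mol
  T = 356.6 K: K = (3.661, 0.250), RR gives ψ = 0.287, H_out = 8.798 kJ/mol
  T = 352.6 K: K = (3.485, 0.237), RR gives ψ = 0.262, H_out = 7.425 kJ/mol
  T = 350.6 K: K = (3.399, 0.231), RR gives ψ = 0.250, H_out = 6.720 kJ/mol
Linear interpolation between T = 350.6 (H_out = 6.720) and T = 352.6 (H_out = 7.425) on hF = 6.837 gives T ≈ 350.9 K, at which ψ = 0.25.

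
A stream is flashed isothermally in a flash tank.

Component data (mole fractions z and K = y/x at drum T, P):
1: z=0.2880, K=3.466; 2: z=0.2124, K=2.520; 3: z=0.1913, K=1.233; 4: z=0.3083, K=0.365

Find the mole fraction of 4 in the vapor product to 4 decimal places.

y_4 = 0.2377

Material balance + equilibrium reduce to Σ zᵢ(Kᵢ−1)/(1+ψ(Kᵢ−1)) = 0.
Check two-phase: ΣzᵢKᵢ = 1.8819 > 1 and Σzᵢ/Kᵢ = 1.1672 > 1, so g(0) = 0.8819 > 0 and g(1) = -0.1672 < 0.
Newton–Raphson from ψ = 0.5:
  ψ = 0.5000: g = 0.25457, g' = -0.7849 → ψ = 0.8243
  ψ = 0.8243: g = 0.00405, g' = -0.8418 → ψ = 0.8292
  ψ = 0.8292: g = -0.00001, g' = -0.8468 → ψ = 0.8291
Converged at ψ = 0.8291.
Compositions from xᵢ = zᵢ/(1+ψ(Kᵢ−1)), yᵢ = Kᵢxᵢ:
  1: x = 0.0946, y = 0.3279
  2: x = 0.0940, y = 0.2368
  3: x = 0.1603, y = 0.1977
  4: x = 0.6511, y = 0.2377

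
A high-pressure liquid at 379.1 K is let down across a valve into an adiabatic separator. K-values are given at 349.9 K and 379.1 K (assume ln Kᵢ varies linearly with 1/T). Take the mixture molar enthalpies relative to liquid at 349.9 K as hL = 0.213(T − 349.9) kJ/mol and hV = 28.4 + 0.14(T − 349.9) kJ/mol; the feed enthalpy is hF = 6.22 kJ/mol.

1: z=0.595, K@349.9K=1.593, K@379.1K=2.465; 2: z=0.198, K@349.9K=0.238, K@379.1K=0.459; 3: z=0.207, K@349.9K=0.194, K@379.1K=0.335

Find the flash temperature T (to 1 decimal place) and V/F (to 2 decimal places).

T = 353.7 K, V/F = 0.19

Adiabatic flash: solve Rachford–Rice at each trial T, then check hF = ψ·hV(T) + (1−ψ)·hL(T).
  T = 349.9 K: K = (1.593, 0.238, 0.194), RR gives ψ = 0.075, H_out = 2.143 kJ/mol
  T = 379.1 K: K = (2.465, 0.459, 0.335), RR gives ψ = 0.701, H_out = 24.621 kJ/mol
  T = 364.5 K: K = (1.999, 0.335, 0.258), RR gives ψ = 0.438, H_out = 15.082 kJ/mol
  T = 357.2 K: K = (1.789, 0.283, 0.224), RR gives ψ = 0.283, H_out = 9.435 kJ/mol
  T = 353.5 K: K = (1.688, 0.260, 0.209), RR gives ψ = 0.187, H_out = 6.033 kJ/mol
  T = 355.4 K: K = (1.739, 0.272, 0.217), RR gives ψ = 0.238, H_out = 7.841 kJ/mol
Linear interpolation between T = 353.5 (H_out = 6.033) and T = 355.4 (H_out = 7.841) on hF = 6.22 gives T ≈ 353.7 K, at which ψ = 0.19.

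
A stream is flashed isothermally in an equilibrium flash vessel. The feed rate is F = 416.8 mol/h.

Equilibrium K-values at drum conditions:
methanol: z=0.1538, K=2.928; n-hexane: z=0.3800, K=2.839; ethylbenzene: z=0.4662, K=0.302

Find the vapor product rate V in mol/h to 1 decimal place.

V = 214.5 mol/h

Iterate (Newton) starting at V/F = 0.5:
  V/F = 0.5000: g = 0.01519, g' = -1.0330 → V/F = 0.5147
Converged at V/F = 0.5147.
Then V = V/F·F = 0.5147·416.8 = 214.5 mol/h and L = F − V = 202.3 mol/h.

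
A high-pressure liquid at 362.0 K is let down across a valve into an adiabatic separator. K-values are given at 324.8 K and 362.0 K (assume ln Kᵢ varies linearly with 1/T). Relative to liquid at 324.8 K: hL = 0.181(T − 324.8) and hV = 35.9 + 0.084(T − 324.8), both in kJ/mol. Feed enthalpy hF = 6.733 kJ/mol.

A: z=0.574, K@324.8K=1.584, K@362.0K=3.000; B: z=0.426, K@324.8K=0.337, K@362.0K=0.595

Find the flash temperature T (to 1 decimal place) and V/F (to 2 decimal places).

Adiabatic flash: solve Rachford–Rice at each trial T, then check hF = ψ·hV(T) + (1−ψ)·hL(T).
  T = 324.8 K: K = (1.584, 0.337), RR gives ψ = 0.136, H_out = 4.894 kJ/mol
  T = 362.0 K: K = (3.000, 0.595), RR gives ψ = 1.000, H_out = 39.025 kJ/mol
  T = 343.4 K: K = (2.218, 0.455), RR gives ψ = 0.703, H_out = 27.334 kJ/mol
  T = 334.1 K: K = (1.883, 0.393), RR gives ψ = 0.463, H_out = 17.903 kJ/mol
  T = 329.5 K: K = (1.731, 0.365), RR gives ψ = 0.321, H_out = 12.213 kJ/mol
  T = 327.1 K: K = (1.655, 0.350), RR gives ψ = 0.233, H_out = 8.727 kJ/mol
Linear interpolation between T = 324.8 (H_out = 4.894) and T = 327.1 (H_out = 8.727) on hF = 6.733 gives T ≈ 325.9 K, at which ψ = 0.18.

T = 325.9 K, V/F = 0.18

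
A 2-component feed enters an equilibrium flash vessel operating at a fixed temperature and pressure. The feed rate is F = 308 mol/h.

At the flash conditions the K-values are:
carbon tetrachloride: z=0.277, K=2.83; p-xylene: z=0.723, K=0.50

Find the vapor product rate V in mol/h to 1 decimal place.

V = 48.9 mol/h

Binary case is linear: z₁(K₁−1)(1+ψ(K₂−1)) + z₂(K₂−1)(1+ψ(K₁−1)) = 0
⇒ ψ = [z₁(K₁−1)+z₂(K₂−1)] / [−(K₁−1)(K₂−1)] = 0.1454/0.9150 = 0.159
Then V = ψ·F = 0.1589·308 = 48.9 mol/h and L = F − V = 259.1 mol/h.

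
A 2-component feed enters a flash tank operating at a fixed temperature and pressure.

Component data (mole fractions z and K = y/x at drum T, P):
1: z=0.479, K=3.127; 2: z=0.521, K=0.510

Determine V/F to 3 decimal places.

Material balance + equilibrium reduce to Σ zᵢ(Kᵢ−1)/(1+V/F(Kᵢ−1)) = 0.
Feasibility: ΣzᵢKᵢ = 1.764, Σzᵢ/Kᵢ = 1.175 — both > 1, two phases present.
Binary case is linear: z₁(K₁−1)(1+V/F(K₂−1)) + z₂(K₂−1)(1+V/F(K₁−1)) = 0
⇒ V/F = [z₁(K₁−1)+z₂(K₂−1)] / [−(K₁−1)(K₂−1)] = 0.7635/1.0422 = 0.733

V/F = 0.733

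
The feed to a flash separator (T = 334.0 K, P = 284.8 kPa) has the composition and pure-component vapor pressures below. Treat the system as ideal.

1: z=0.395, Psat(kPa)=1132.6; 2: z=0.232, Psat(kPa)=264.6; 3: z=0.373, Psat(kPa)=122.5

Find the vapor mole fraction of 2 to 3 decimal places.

Raoult's law: Kᵢ = Pᵢˢᵃᵗ/P = Pᵢˢᵃᵗ/284.8.
  K_1 = 1132.6/284.8 = 3.97683, K_2 = 264.6/284.8 = 0.92907, K_3 = 122.5/284.8 = 0.43013
Let ψ = V/F and solve Σ zᵢ(Kᵢ−1)/(1+ψ(Kᵢ−1)) = 0.
g(0) = ΣzᵢKᵢ − 1 = 0.947 and g(1) = 1 − Σzᵢ/Kᵢ = -0.216, so a root lies in (0, 1).
Newton–Raphson from ψ = 0.5:
  ψ = 0.500: g = 0.1582, g' = -0.803 → ψ = 0.697
  ψ = 0.697: g = 0.0125, g' = -0.705 → ψ = 0.715
Converged at ψ = 0.715.
Compositions from xᵢ = zᵢ/(1+ψ(Kᵢ−1)), yᵢ = Kᵢxᵢ:
  1: x = 0.126, y = 0.502
  2: x = 0.244, y = 0.227
  3: x = 0.629, y = 0.271

y_2 = 0.227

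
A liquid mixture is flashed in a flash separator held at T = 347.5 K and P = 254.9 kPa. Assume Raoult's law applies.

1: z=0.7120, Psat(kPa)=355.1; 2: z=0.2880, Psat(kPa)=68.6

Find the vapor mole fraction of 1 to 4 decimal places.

y_1 = 0.9059

Raoult's law: Kᵢ = Pᵢˢᵃᵗ/P = Pᵢˢᵃᵗ/254.9.
  K_1 = 355.1/254.9 = 1.393095, K_2 = 68.6/254.9 = 0.269125
Binary case is linear: z₁(K₁−1)(1+V/F(K₂−1)) + z₂(K₂−1)(1+V/F(K₁−1)) = 0
⇒ V/F = [z₁(K₁−1)+z₂(K₂−1)] / [−(K₁−1)(K₂−1)] = 0.06939/0.28730 = 0.2415
Compositions from xᵢ = zᵢ/(1+V/F(Kᵢ−1)), yᵢ = Kᵢxᵢ:
  1: x = 0.6503, y = 0.9059
  2: x = 0.3497, y = 0.0941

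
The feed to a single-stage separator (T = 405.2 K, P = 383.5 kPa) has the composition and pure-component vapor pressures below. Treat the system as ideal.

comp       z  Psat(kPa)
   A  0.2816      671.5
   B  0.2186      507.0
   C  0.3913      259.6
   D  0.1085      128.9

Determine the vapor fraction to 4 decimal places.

Raoult's law: Kᵢ = Pᵢˢᵃᵗ/P = Pᵢˢᵃᵗ/383.5.
  K_A = 671.5/383.5 = 1.750978, K_B = 507.0/383.5 = 1.322034, K_C = 259.6/383.5 = 0.676923, K_D = 128.9/383.5 = 0.336115
Rachford–Rice: g(ψ) = Σ zᵢ(Kᵢ−1)/(1+ψ(Kᵢ−1)) = 0.
g(0) = ΣzᵢKᵢ − 1 = 0.0834 and g(1) = 1 − Σzᵢ/Kᵢ = -0.2270, so a root lies in (0, 1).
Newton iteration, ψ⁰ = 0.47:
  ψ = 0.4700: g = -0.03631, g' = -0.2617 → ψ = 0.3313
  ψ = 0.3313: g = -0.00095, g' = -0.2502 → ψ = 0.3275
Converged at ψ = 0.3275.

ψ = 0.3275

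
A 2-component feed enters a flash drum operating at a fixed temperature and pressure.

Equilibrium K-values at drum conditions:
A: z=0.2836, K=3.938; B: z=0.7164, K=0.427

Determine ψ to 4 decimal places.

Rachford–Rice: g(ψ) = Σ zᵢ(Kᵢ−1)/(1+ψ(Kᵢ−1)) = 0.
Feasibility: ΣzᵢKᵢ = 1.4227, Σzᵢ/Kᵢ = 1.7498 — both > 1, two phases present.
Binary case is linear: z₁(K₁−1)(1+ψ(K₂−1)) + z₂(K₂−1)(1+ψ(K₁−1)) = 0
⇒ ψ = [z₁(K₁−1)+z₂(K₂−1)] / [−(K₁−1)(K₂−1)] = 0.42272/1.68347 = 0.2511

ψ = 0.2511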